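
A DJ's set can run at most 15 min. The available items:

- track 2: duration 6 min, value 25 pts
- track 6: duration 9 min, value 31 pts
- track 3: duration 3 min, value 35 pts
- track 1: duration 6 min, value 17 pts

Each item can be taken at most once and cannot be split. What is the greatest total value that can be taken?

77 pts

Check high-value combinations within 15 min:
- track 2+track 3+track 1: duration 6+3+6=15, value 25+35+17=77
- track 6+track 3: duration 9+3=12, value 31+35=66
- track 2+track 3: duration 6+3=9, value 25+35=60
Best: 77 pts.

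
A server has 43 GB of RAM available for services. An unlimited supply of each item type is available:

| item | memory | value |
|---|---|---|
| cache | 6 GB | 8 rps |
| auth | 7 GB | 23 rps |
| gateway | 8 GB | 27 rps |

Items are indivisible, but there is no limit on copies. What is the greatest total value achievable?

142 rps

Best value-per-unit is gateway at 27/8; filling with it alone gives 5×27 = 135.
Optimal mix: 5×auth + 1×gateway → memory 43, value 142.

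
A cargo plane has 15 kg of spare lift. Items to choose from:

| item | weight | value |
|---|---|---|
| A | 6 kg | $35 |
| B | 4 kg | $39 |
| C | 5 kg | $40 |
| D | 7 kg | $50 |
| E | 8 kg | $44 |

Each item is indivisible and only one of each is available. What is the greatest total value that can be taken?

Check high-value combinations within 15 kg:
- A+B+C: weight 6+4+5=15, value 35+39+40=114
- D+E: weight 7+8=15, value 50+44=94
- C+D: weight 5+7=12, value 40+50=90
- B+D: weight 4+7=11, value 39+50=89
- A+D: weight 6+7=13, value 35+50=85
Best: $114.

$114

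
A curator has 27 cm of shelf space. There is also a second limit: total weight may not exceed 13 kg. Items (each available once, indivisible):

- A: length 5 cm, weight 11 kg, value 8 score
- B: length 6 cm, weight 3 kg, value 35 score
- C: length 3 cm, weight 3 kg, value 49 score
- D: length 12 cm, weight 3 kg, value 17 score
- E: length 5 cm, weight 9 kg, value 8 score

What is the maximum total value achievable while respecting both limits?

Feasible sets respecting both limits:
- B+C+D: length 21, weight 9, value 101
- B+C: length 9, weight 6, value 84
- C+D: length 15, weight 6, value 66
- C+E: length 8, weight 12, value 57
Best: 101 score.

101 score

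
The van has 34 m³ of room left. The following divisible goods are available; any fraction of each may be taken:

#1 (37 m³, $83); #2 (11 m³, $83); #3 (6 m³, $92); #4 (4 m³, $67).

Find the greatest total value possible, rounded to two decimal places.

Take in order of value per unit:
- #4 (67/4 per unit): all 4 → value 67, running total 67.00
- #3 (92/6 per unit): all 6 → value 92, running total 159.00
- #2 (83/11 per unit): all 11 → value 83, running total 242.00
- #1 (83/37 per unit): 13 of 37 → value 13×83/37 = 29.1622, running total 271.16
Total 271.16.

271.16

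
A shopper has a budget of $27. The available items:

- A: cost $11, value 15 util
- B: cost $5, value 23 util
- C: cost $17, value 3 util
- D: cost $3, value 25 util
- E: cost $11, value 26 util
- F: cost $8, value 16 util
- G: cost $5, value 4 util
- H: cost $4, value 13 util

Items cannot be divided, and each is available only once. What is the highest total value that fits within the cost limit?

Check high-value combinations within $27:
- B+D+E+F: cost 5+3+11+8=27, value 23+25+26+16=90
- B+D+E+H: cost 5+3+11+4=23, value 23+25+26+13=87
- B+D+F+G+H: cost 5+3+8+5+4=25, value 23+25+16+4+13=81
Best: 90 util.

90 util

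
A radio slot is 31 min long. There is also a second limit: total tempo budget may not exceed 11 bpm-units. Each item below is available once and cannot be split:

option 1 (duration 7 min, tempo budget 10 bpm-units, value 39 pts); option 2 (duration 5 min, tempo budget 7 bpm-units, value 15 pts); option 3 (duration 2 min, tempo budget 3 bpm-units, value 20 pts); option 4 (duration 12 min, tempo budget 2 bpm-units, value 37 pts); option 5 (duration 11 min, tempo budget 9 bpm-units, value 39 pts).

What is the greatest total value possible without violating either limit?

Feasible sets respecting both limits:
- option 4+option 5: duration 23, tempo budget 11, value 76
- option 3+option 4: duration 14, tempo budget 5, value 57
- option 2+option 4: duration 17, tempo budget 9, value 52
- option 1: duration 7, tempo budget 10, value 39
Best: 76 pts.

76 pts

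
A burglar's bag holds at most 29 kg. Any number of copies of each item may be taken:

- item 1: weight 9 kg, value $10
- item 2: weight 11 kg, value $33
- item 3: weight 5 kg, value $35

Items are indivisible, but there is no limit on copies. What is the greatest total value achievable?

Best value-per-unit is item 3 at 35/5, and filling with it alone uses weight 5×5=25. No mix of the others beats 5×35 = 175.

$175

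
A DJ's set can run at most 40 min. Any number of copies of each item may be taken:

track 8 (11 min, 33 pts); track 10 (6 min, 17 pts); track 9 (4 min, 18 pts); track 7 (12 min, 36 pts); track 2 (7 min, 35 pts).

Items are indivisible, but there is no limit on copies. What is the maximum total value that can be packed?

Best value-per-unit is track 2 at 35/7; filling with it alone gives 5×35 = 175.
Optimal mix: 3×track 9 + 4×track 2 → duration 40, value 194.

194 pts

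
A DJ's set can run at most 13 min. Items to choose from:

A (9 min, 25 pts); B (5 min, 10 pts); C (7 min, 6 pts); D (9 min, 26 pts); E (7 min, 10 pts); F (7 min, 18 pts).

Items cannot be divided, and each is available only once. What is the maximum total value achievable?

28 pts

This is a 0/1 knapsack; check combinations near the capacity.
- B+F: duration 5+7=12, value 10+18=28
- D: duration 9, value 26
- A: duration 9, value 25
Best: 28 pts.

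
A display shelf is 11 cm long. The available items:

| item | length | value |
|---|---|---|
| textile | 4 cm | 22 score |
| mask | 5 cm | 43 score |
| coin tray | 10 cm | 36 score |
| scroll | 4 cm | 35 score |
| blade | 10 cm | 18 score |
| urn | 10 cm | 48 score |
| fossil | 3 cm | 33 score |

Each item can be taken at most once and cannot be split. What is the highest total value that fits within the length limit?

This is a 0/1 knapsack; check combinations near the capacity.
- textile+scroll+fossil: length 4+4+3=11, value 22+35+33=90
- mask+scroll: length 5+4=9, value 43+35=78
- mask+fossil: length 5+3=8, value 43+33=76
- scroll+fossil: length 4+3=7, value 35+33=68
Best: 90 score.

90 score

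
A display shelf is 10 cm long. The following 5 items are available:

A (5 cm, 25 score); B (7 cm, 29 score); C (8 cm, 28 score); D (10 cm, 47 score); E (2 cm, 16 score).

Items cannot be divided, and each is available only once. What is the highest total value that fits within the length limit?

47 score

Check high-value combinations within 10 cm:
- D: length 10, value 47
- B+E: length 7+2=9, value 29+16=45
- C+E: length 8+2=10, value 28+16=44
- A+E: length 5+2=7, value 25+16=41
Best: 47 score.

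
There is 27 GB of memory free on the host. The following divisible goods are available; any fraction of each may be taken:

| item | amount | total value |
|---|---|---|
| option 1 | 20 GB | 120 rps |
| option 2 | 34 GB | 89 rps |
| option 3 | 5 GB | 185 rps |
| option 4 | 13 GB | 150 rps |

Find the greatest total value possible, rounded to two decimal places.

389.00

Take in order of value per unit:
- option 3 (185/5 per unit): all 5 → value 185, running total 185.00
- option 4 (150/13 per unit): all 13 → value 150, running total 335.00
- option 1 (120/20 per unit): 9 of 20 → value 9×120/20 = 54.0000, running total 389.00
Total 389.00.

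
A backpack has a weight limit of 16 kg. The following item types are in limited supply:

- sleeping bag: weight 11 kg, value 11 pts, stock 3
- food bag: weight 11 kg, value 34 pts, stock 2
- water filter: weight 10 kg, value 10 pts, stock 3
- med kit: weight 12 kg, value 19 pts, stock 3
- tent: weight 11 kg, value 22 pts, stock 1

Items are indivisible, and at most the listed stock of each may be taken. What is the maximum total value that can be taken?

34 pts

Top feasible selections:
- 1×food bag: weight 11, value 34
- 1×tent: weight 11, value 22
- 1×med kit: weight 12, value 19
Best: 34 pts.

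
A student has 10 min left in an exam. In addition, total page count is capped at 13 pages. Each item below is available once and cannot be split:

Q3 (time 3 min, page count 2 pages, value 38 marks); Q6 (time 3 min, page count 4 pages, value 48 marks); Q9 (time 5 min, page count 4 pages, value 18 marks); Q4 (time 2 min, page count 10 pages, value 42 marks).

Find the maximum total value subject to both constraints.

Feasible sets respecting both limits:
- Q3+Q6: time 6, page count 6, value 86
- Q3+Q4: time 5, page count 12, value 80
- Q6+Q9: time 8, page count 8, value 66
Best: 86 marks.

86 marks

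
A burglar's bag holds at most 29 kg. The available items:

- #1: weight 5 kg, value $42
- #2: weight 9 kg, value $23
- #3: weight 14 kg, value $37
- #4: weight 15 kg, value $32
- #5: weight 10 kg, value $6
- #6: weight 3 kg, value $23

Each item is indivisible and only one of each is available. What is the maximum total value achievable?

Check high-value combinations within 29 kg:
- #1+#3+#6: weight 5+14+3=22, value 42+37+23=102
- #1+#2+#3: weight 5+9+14=28, value 42+23+37=102
- #1+#4+#6: weight 5+15+3=23, value 42+32+23=97
- #1+#2+#4: weight 5+9+15=29, value 42+23+32=97
- #1+#2+#5+#6: weight 5+9+10+3=27, value 42+23+6+23=94
Best: $102.

$102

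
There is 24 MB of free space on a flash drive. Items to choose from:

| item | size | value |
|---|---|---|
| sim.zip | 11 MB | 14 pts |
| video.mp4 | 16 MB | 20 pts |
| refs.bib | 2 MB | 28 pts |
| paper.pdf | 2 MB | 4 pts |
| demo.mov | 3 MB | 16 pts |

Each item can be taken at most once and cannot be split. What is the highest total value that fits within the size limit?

Check high-value combinations within 24 MB:
- video.mp4+refs.bib+paper.pdf+demo.mov: size 16+2+2+3=23, value 20+28+4+16=68
- video.mp4+refs.bib+demo.mov: size 16+2+3=21, value 20+28+16=64
- sim.zip+refs.bib+paper.pdf+demo.mov: size 11+2+2+3=18, value 14+28+4+16=62
Best: 68 pts.

68 pts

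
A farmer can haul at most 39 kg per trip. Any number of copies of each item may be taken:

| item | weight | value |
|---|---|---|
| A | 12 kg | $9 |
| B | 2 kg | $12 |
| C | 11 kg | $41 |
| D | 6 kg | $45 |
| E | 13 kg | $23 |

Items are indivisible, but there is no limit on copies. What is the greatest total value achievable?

Best value-per-unit is D at 45/6; filling with it alone gives 6×45 = 270.
Optimal mix: 1×B + 6×D → weight 38, value 282.

$282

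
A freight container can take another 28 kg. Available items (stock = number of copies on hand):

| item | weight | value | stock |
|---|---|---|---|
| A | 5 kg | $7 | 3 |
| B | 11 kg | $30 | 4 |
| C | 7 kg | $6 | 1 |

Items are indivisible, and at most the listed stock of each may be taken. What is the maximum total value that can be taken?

$67

Top feasible selections:
- 1×A + 2×B: weight 27, value 67
- 2×B: weight 22, value 60
- 3×A + 1×B: weight 26, value 51
- 2×A + 1×B + 1×C: weight 28, value 50
Best: $67.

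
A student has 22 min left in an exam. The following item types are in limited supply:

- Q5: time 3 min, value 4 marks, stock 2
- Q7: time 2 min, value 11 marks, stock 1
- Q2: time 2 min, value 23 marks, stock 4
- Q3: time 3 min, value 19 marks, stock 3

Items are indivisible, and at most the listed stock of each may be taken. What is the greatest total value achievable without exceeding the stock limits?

Best selections within time 22 and stock limits:
- 1×Q5 + 1×Q7 + 4×Q2 + 3×Q3: time 22, value 164
- 1×Q7 + 4×Q2 + 3×Q3: time 19, value 160
Best: 164 marks.

164 marks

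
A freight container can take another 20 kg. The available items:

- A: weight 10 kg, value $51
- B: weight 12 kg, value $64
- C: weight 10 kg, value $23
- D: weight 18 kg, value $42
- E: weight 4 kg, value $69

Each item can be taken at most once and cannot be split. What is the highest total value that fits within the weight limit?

Check high-value combinations within 20 kg:
- B+E: weight 12+4=16, value 64+69=133
- A+E: weight 10+4=14, value 51+69=120
- C+E: weight 10+4=14, value 23+69=92
Best: $133.

$133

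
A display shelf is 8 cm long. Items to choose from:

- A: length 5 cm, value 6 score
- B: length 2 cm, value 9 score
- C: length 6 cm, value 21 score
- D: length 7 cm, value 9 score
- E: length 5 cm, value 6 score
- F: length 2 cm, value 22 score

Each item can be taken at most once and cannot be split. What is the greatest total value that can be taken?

Check high-value combinations within 8 cm:
- C+F: length 6+2=8, value 21+22=43
- B+F: length 2+2=4, value 9+22=31
- B+C: length 2+6=8, value 9+21=30
- A+F: length 5+2=7, value 6+22=28
Best: 43 score.

43 score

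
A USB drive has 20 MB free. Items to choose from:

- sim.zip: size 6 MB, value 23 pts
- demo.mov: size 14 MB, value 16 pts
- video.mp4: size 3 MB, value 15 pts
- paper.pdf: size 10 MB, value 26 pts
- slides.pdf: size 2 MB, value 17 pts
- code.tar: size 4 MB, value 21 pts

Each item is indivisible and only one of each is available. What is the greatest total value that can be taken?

79 pts

Check high-value combinations within 20 MB:
- video.mp4+paper.pdf+slides.pdf+code.tar: size 3+10+2+4=19, value 15+26+17+21=79
- sim.zip+video.mp4+slides.pdf+code.tar: size 6+3+2+4=15, value 23+15+17+21=76
- sim.zip+paper.pdf+code.tar: size 6+10+4=20, value 23+26+21=70
- sim.zip+paper.pdf+slides.pdf: size 6+10+2=18, value 23+26+17=66
Best: 79 pts.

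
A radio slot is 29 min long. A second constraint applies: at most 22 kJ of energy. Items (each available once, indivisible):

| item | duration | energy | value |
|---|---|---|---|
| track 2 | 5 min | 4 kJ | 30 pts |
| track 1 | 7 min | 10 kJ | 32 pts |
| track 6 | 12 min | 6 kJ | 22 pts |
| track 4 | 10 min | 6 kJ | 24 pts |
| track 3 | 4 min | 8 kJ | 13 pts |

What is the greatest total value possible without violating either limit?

86 pts

Feasible sets respecting both limits:
- track 2+track 1+track 4: duration 22, energy 20, value 86
- track 2+track 1+track 6: duration 24, energy 20, value 84
- track 1+track 6+track 4: duration 29, energy 22, value 78
- track 2+track 6+track 4: duration 27, energy 16, value 76
Best: 86 pts.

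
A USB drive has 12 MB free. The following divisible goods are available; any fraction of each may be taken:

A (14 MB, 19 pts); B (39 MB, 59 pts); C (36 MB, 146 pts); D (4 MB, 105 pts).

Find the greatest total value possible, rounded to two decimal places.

Take in order of value per unit:
- D (105/4 per unit): all 4 → value 105, running total 105.00
- C (146/36 per unit): 8 of 36 → value 8×146/36 = 32.4444, running total 137.44
Total 137.44.

137.44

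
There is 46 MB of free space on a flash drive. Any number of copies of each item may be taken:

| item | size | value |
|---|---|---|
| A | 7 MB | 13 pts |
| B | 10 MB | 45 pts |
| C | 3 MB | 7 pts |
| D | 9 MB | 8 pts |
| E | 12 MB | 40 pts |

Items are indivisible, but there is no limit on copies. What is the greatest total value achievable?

Best value-per-unit is B at 45/10; filling with it alone gives 4×45 = 180.
Optimal mix: 4×B + 2×C → size 46, value 194.

194 pts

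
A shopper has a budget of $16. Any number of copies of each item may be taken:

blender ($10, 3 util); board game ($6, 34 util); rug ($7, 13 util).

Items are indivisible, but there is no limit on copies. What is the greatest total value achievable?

68 util

Best value-per-unit is board game at 34/6, and filling with it alone uses cost 2×6=12. No mix of the others beats 2×34 = 68.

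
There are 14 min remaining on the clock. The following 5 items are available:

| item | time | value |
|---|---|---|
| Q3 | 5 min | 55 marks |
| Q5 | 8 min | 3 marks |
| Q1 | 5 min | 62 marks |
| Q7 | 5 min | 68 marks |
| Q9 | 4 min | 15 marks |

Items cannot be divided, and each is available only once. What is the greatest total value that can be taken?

145 marks

Check high-value combinations within 14 min:
- Q1+Q7+Q9: time 5+5+4=14, value 62+68+15=145
- Q3+Q7+Q9: time 5+5+4=14, value 55+68+15=138
- Q3+Q1+Q9: time 5+5+4=14, value 55+62+15=132
Best: 145 marks.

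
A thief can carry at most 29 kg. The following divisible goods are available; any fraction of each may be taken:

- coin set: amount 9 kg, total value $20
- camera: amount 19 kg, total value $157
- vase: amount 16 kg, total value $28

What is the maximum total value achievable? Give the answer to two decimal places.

Take in order of value per unit:
- camera (157/19 per unit): all 19 → value 157, running total 157.00
- coin set (20/9 per unit): all 9 → value 20, running total 177.00
- vase (28/16 per unit): 1 of 16 → value 1×28/16 = 1.7500, running total 178.75
Total 178.75.

178.75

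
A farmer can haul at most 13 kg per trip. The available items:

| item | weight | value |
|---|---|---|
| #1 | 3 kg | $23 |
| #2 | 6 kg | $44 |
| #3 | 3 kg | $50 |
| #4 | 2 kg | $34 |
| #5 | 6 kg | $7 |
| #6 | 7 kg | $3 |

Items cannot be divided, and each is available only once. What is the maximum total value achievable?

$128

This is a 0/1 knapsack; check combinations near the capacity.
- #2+#3+#4: weight 6+3+2=11, value 44+50+34=128
- #1+#2+#3: weight 3+6+3=12, value 23+44+50=117
- #1+#3+#4: weight 3+3+2=8, value 23+50+34=107
- #1+#2+#4: weight 3+6+2=11, value 23+44+34=101
Best: $128.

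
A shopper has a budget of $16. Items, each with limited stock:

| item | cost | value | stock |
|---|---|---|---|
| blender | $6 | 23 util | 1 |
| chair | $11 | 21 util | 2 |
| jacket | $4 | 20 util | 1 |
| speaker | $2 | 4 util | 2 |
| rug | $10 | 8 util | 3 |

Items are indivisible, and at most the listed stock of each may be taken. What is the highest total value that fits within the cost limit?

Top feasible selections:
- 1×blender + 1×jacket + 2×speaker: cost 14, value 51
- 1×blender + 1×jacket + 1×speaker: cost 12, value 47
- 1×blender + 1×jacket: cost 10, value 43
- 1×chair + 1×jacket: cost 15, value 41
Best: 51 util.

51 util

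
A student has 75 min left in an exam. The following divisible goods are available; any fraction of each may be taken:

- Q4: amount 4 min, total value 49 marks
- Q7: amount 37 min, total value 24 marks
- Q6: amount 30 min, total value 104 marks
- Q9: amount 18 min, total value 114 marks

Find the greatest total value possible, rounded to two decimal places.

Take in order of value per unit:
- Q4 (49/4 per unit): all 4 → value 49, running total 49.00
- Q9 (114/18 per unit): all 18 → value 114, running total 163.00
- Q6 (104/30 per unit): all 30 → value 104, running total 267.00
- Q7 (24/37 per unit): 23 of 37 → value 23×24/37 = 14.9189, running total 281.92
Total 281.92.

281.92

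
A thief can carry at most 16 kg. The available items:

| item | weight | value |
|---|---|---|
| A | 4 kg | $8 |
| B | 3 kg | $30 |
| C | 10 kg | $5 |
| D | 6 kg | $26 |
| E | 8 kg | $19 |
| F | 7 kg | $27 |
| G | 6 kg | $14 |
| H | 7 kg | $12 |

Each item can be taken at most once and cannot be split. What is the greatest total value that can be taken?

Check high-value combinations within 16 kg:
- B+D+F: weight 3+6+7=16, value 30+26+27=83
- B+F+G: weight 3+7+6=16, value 30+27+14=71
- B+D+G: weight 3+6+6=15, value 30+26+14=70
Best: $83.

$83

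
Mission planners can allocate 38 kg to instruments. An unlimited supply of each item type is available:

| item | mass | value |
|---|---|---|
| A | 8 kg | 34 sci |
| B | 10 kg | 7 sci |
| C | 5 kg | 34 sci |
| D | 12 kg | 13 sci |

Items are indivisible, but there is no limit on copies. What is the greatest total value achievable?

238 sci

Best value-per-unit is C at 34/5; filling with it alone gives 7×34 = 238.
Optimal mix: 1×A + 6×C → mass 38, value 238.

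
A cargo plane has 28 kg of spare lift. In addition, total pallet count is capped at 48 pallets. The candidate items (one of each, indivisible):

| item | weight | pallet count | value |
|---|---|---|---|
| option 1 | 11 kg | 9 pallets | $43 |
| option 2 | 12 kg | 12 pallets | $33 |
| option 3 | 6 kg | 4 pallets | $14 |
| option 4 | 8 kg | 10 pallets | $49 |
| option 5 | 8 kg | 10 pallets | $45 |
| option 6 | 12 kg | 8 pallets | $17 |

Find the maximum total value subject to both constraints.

$137

Feasible sets respecting both limits:
- option 1+option 4+option 5: weight 27, pallet count 29, value 137
- option 2+option 4+option 5: weight 28, pallet count 32, value 127
- option 4+option 5+option 6: weight 28, pallet count 28, value 111
- option 3+option 4+option 5: weight 22, pallet count 24, value 108
Best: $137.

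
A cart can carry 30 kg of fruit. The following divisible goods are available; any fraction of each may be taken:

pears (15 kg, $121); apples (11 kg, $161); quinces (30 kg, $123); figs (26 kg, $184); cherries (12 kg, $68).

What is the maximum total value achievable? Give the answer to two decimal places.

310.31

Take in order of value per unit:
- apples (161/11 per unit): all 11 → value 161, running total 161.00
- pears (121/15 per unit): all 15 → value 121, running total 282.00
- figs (184/26 per unit): 4 of 26 → value 4×184/26 = 28.3077, running total 310.31
Total 310.31.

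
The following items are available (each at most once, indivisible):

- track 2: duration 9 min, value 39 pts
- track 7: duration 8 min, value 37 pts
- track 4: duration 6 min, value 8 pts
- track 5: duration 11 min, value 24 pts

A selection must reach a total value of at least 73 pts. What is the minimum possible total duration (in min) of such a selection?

17

Subsets with value ≥ 73, sorted by total duration:
- track 2+track 7: duration 17, value 76
- track 2+track 7+track 4: duration 23, value 84
Minimum duration: 17 min.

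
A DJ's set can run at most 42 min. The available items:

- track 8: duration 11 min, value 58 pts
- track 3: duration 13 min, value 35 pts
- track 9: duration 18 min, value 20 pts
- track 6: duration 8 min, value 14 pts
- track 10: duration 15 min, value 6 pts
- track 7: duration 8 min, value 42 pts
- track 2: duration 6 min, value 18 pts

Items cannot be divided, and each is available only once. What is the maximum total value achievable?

Check high-value combinations within 42 min:
- track 8+track 3+track 7+track 2: duration 11+13+8+6=38, value 58+35+42+18=153
- track 8+track 3+track 6+track 7: duration 11+13+8+8=40, value 58+35+14+42=149
- track 8+track 3+track 7: duration 11+13+8=32, value 58+35+42=135
Best: 153 pts.

153 pts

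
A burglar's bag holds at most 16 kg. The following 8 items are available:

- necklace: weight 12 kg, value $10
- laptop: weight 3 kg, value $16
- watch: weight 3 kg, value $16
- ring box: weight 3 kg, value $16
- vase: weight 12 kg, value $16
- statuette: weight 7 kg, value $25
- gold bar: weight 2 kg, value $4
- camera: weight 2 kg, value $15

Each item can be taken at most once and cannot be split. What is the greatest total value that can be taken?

This is a 0/1 knapsack; check combinations near the capacity.
- laptop+watch+ring box+statuette: weight 3+3+3+7=16, value 16+16+16+25=73
- laptop+watch+statuette+camera: weight 3+3+7+2=15, value 16+16+25+15=72
- laptop+ring box+statuette+camera: weight 3+3+7+2=15, value 16+16+25+15=72
- watch+ring box+statuette+camera: weight 3+3+7+2=15, value 16+16+25+15=72
- laptop+watch+ring box+gold bar+camera: weight 3+3+3+2+2=13, value 16+16+16+4+15=67
Best: $73.

$73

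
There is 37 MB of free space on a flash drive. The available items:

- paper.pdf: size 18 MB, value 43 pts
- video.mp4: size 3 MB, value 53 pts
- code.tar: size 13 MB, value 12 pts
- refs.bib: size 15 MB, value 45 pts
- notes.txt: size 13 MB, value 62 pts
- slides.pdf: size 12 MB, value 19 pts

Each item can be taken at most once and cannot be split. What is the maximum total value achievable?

160 pts

Check high-value combinations within 37 MB:
- video.mp4+refs.bib+notes.txt: size 3+15+13=31, value 53+45+62=160
- paper.pdf+video.mp4+notes.txt: size 18+3+13=34, value 43+53+62=158
- paper.pdf+video.mp4+refs.bib: size 18+3+15=36, value 43+53+45=141
- video.mp4+notes.txt+slides.pdf: size 3+13+12=28, value 53+62+19=134
- video.mp4+code.tar+notes.txt: size 3+13+13=29, value 53+12+62=127
Best: 160 pts.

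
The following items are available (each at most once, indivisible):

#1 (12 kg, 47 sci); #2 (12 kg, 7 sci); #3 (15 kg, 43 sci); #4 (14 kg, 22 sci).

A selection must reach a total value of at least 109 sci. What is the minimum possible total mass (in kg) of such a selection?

Subsets with value ≥ 109, sorted by total mass:
- #1+#3+#4: mass 41, value 112
- #1+#2+#3+#4: mass 53, value 119
Minimum mass: 41 kg.

41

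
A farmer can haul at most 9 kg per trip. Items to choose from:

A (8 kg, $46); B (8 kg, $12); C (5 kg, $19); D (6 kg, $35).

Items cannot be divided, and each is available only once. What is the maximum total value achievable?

Check high-value combinations within 9 kg:
- A: weight 8, value 46
- D: weight 6, value 35
- C: weight 5, value 19
- B: weight 8, value 12
Best: $46.

$46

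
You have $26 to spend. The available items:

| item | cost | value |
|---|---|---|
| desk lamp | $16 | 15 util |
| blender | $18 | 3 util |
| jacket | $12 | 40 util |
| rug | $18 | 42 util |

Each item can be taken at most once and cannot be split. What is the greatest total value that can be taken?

Check high-value combinations within $26:
- rug: cost 18, value 42
- jacket: cost 12, value 40
- desk lamp: cost 16, value 15
- blender: cost 18, value 3
Best: 42 util.

42 util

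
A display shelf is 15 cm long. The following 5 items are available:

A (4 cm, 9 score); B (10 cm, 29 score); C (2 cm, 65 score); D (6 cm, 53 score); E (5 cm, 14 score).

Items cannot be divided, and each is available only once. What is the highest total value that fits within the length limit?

Check high-value combinations within 15 cm:
- C+D+E: length 2+6+5=13, value 65+53+14=132
- A+C+D: length 4+2+6=12, value 9+65+53=127
- C+D: length 2+6=8, value 65+53=118
Best: 132 score.

132 score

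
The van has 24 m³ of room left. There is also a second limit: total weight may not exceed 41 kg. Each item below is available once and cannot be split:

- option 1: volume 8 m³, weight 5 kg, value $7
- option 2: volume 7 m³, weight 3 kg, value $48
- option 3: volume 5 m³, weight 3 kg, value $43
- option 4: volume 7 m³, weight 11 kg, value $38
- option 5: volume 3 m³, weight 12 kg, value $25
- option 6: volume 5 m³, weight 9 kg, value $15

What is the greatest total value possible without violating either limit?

Feasible sets respecting both limits:
- option 2+option 3+option 4+option 5: volume 22, weight 29, value 154
- option 2+option 3+option 4+option 6: volume 24, weight 26, value 144
- option 2+option 3+option 5+option 6: volume 20, weight 27, value 131
Best: $154.

$154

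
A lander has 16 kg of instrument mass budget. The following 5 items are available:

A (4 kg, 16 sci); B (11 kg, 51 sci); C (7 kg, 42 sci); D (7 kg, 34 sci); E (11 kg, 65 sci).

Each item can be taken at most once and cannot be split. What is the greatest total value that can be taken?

Check high-value combinations within 16 kg:
- A+E: mass 4+11=15, value 16+65=81
- C+D: mass 7+7=14, value 42+34=76
- A+B: mass 4+11=15, value 16+51=67
- E: mass 11, value 65
Best: 81 sci.

81 sci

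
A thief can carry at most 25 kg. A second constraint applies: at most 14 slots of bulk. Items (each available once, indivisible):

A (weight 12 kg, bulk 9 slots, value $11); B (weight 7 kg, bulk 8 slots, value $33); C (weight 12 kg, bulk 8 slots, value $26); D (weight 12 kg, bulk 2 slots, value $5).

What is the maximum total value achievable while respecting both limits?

Feasible sets respecting both limits:
- B+D: weight 19, bulk 10, value 38
- B: weight 7, bulk 8, value 33
- C+D: weight 24, bulk 10, value 31
Best: $38.

$38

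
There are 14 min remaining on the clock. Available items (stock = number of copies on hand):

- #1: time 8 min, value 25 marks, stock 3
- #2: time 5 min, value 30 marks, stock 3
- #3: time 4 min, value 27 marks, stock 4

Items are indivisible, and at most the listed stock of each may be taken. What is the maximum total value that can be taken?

87 marks

Best selections within time 14 and stock limits:
- 2×#2 + 1×#3: time 14, value 87
- 1×#2 + 2×#3: time 13, value 84
- 3×#3: time 12, value 81
Best: 87 marks.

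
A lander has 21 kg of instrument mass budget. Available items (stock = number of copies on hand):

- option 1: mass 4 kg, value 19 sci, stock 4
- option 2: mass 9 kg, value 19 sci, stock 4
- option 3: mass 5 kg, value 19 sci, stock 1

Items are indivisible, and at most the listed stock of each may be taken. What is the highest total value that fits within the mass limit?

95 sci

Best selections within mass 21 and stock limits:
- 4×option 1 + 1×option 3: mass 21, value 95
- 4×option 1: mass 16, value 76
- 3×option 1 + 1×option 3: mass 17, value 76
- 3×option 1 + 1×option 2: mass 21, value 76
Best: 95 sci.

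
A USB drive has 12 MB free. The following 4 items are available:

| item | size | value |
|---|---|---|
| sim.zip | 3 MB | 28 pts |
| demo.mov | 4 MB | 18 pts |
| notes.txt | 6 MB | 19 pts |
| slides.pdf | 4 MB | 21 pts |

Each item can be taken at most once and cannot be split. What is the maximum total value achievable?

Check high-value combinations within 12 MB:
- sim.zip+demo.mov+slides.pdf: size 3+4+4=11, value 28+18+21=67
- sim.zip+slides.pdf: size 3+4=7, value 28+21=49
- sim.zip+notes.txt: size 3+6=9, value 28+19=47
- sim.zip+demo.mov: size 3+4=7, value 28+18=46
Best: 67 pts.

67 pts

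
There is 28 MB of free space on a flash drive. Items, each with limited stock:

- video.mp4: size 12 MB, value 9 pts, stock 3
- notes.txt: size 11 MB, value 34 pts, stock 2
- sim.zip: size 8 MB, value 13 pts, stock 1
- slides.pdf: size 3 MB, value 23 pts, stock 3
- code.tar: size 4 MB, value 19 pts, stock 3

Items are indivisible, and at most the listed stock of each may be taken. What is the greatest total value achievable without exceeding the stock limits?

141 pts

Best selections within size 28 and stock limits:
- 1×notes.txt + 3×slides.pdf + 2×code.tar: size 28, value 141
- 3×slides.pdf + 3×code.tar: size 21, value 126
- 1×notes.txt + 3×slides.pdf + 1×code.tar: size 24, value 122
- 1×sim.zip + 3×slides.pdf + 2×code.tar: size 25, value 120
Best: 141 pts.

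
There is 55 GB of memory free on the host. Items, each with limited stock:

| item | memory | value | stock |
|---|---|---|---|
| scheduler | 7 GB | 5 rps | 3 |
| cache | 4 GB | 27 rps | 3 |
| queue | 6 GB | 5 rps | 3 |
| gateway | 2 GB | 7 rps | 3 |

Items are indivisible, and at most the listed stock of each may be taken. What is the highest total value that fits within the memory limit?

Best selections within memory 55 and stock limits:
- 2×scheduler + 3×cache + 3×queue + 3×gateway: memory 50, value 127
- 3×scheduler + 3×cache + 2×queue + 3×gateway: memory 51, value 127
- 3×scheduler + 3×cache + 3×queue + 2×gateway: memory 55, value 125
- 1×scheduler + 3×cache + 3×queue + 3×gateway: memory 43, value 122
Best: 127 rps.

127 rps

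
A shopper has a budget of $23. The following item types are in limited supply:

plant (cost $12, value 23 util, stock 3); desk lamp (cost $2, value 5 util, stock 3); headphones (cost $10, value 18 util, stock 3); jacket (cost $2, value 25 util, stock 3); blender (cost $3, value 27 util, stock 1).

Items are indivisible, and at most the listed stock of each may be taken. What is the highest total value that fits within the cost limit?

130 util

Top feasible selections:
- 2×desk lamp + 1×headphones + 3×jacket + 1×blender: cost 23, value 130
- 1×plant + 1×desk lamp + 3×jacket + 1×blender: cost 23, value 130
Best: 130 util.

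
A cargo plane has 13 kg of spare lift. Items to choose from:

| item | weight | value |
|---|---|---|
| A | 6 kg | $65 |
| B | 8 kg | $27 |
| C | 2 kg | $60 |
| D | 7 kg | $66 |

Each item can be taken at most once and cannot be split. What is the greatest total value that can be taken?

$131

This is a 0/1 knapsack; check combinations near the capacity.
- A+D: weight 6+7=13, value 65+66=131
- C+D: weight 2+7=9, value 60+66=126
- A+C: weight 6+2=8, value 65+60=125
- B+C: weight 8+2=10, value 27+60=87
- D: weight 7, value 66
Best: $131.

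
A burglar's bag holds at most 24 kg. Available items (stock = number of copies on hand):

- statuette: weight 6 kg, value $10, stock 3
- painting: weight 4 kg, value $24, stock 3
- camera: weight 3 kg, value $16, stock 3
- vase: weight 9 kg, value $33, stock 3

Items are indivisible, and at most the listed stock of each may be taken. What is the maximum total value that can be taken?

$121

Best selections within weight 24 and stock limits:
- 3×painting + 1×camera + 1×vase: weight 24, value 121
- 3×painting + 3×camera: weight 21, value 120
- 1×statuette + 3×painting + 2×camera: weight 24, value 114
Best: $121.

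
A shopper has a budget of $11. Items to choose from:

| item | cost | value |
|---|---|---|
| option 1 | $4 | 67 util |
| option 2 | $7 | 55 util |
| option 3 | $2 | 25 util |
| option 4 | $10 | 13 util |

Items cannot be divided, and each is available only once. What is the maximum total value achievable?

Check high-value combinations within $11:
- option 1+option 2: cost 4+7=11, value 67+55=122
- option 1+option 3: cost 4+2=6, value 67+25=92
- option 2+option 3: cost 7+2=9, value 55+25=80
- option 1: cost 4, value 67
- option 2: cost 7, value 55
Best: 122 util.

122 util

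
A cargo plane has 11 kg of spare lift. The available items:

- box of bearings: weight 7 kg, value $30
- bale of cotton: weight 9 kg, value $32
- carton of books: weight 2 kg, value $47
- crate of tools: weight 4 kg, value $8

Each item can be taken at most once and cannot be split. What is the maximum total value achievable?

$79

Check high-value combinations within 11 kg:
- bale of cotton+carton of books: weight 9+2=11, value 32+47=79
- box of bearings+carton of books: weight 7+2=9, value 30+47=77
- carton of books+crate of tools: weight 2+4=6, value 47+8=55
Best: $79.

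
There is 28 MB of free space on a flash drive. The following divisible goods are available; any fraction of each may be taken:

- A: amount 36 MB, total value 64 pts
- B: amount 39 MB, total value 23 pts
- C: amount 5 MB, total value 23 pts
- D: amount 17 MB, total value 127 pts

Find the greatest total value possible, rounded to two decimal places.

160.67

Take in order of value per unit:
- D (127/17 per unit): all 17 → value 127, running total 127.00
- C (23/5 per unit): all 5 → value 23, running total 150.00
- A (64/36 per unit): 6 of 36 → value 6×64/36 = 10.6667, running total 160.67
Total 160.67.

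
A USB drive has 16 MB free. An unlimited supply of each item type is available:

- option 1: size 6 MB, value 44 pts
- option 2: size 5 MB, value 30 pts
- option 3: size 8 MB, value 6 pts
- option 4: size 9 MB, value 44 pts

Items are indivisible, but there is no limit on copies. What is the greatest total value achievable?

Best value-per-unit is option 1 at 44/6; filling with it alone gives 2×44 = 88.
Optimal mix: 1×option 1 + 2×option 2 → size 16, value 104.

104 pts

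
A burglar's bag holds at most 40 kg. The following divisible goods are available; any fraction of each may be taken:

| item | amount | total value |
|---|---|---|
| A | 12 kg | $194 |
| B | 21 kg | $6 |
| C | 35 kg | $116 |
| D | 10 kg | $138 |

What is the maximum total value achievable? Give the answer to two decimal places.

Take in order of value per unit:
- A (194/12 per unit): all 12 → value 194, running total 194.00
- D (138/10 per unit): all 10 → value 138, running total 332.00
- C (116/35 per unit): 18 of 35 → value 18×116/35 = 59.6571, running total 391.66
Total 391.66.

391.66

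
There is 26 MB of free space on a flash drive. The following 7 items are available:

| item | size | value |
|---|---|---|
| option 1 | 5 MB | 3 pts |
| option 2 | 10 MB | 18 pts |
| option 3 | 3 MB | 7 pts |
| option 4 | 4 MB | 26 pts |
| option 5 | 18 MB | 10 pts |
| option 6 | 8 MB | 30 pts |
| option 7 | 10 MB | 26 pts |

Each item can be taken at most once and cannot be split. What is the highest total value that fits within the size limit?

Check high-value combinations within 26 MB:
- option 3+option 4+option 6+option 7: size 3+4+8+10=25, value 7+26+30+26=89
- option 4+option 6+option 7: size 4+8+10=22, value 26+30+26=82
- option 2+option 3+option 4+option 6: size 10+3+4+8=25, value 18+7+26+30=81
Best: 89 pts.

89 pts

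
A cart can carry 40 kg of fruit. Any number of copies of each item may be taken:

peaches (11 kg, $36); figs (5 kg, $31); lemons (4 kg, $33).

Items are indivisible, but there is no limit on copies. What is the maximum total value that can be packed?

$330

Best value-per-unit is lemons at 33/4, and filling with it alone uses weight 10×4=40. No mix of the others beats 10×33 = 330.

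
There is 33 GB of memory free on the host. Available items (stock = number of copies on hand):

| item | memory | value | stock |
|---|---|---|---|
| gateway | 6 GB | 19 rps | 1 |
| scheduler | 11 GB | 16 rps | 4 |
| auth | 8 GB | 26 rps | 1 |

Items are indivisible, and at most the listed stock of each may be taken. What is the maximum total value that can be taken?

Top feasible selections:
- 1×gateway + 1×scheduler + 1×auth: memory 25, value 61
- 2×scheduler + 1×auth: memory 30, value 58
Best: 61 rps.

61 rps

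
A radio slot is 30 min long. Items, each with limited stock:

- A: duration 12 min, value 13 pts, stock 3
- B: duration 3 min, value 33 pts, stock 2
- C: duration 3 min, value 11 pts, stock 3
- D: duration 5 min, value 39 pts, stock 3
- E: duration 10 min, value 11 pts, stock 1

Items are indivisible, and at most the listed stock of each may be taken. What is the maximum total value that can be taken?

Best selections within duration 30 and stock limits:
- 2×B + 3×C + 3×D: duration 30, value 216
- 2×B + 2×C + 3×D: duration 27, value 205
- 2×B + 1×C + 3×D: duration 24, value 194
Best: 216 pts.

216 pts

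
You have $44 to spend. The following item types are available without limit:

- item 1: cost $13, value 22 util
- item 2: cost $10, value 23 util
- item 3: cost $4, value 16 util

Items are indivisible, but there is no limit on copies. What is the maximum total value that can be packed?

Best value-per-unit is item 3 at 16/4, and filling with it alone uses cost 11×4=44. No mix of the others beats 11×16 = 176.

176 util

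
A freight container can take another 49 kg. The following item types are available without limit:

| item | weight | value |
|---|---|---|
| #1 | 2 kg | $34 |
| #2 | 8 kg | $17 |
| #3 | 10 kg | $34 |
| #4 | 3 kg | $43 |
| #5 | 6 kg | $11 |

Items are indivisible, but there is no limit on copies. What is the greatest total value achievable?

Best value-per-unit is #1 at 34/2; filling with it alone gives 24×34 = 816.
Optimal mix: 23×#1 + 1×#4 → weight 49, value 825.

$825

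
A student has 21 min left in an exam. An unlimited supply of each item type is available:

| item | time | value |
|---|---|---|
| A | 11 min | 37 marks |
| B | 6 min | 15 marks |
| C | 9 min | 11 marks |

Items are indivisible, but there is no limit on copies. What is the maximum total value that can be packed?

52 marks

Best value-per-unit is A at 37/11; filling with it alone gives 1×37 = 37.
Optimal mix: 1×A + 1×B → time 17, value 52.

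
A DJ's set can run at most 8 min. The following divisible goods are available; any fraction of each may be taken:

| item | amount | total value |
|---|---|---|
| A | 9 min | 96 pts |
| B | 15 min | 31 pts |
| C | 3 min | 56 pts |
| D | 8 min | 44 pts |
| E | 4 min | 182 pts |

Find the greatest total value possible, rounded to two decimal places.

248.67

Take in order of value per unit:
- E (182/4 per unit): all 4 → value 182, running total 182.00
- C (56/3 per unit): all 3 → value 56, running total 238.00
- A (96/9 per unit): 1 of 9 → value 1×96/9 = 10.6667, running total 248.67
Total 248.67.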